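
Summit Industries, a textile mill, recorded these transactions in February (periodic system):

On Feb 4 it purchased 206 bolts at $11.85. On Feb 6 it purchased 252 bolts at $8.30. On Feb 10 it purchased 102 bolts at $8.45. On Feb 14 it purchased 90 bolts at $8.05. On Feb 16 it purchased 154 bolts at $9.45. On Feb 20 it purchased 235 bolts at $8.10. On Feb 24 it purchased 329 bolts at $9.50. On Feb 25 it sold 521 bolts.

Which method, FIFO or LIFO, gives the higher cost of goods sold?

FIFO COGS: 206 @ $11.85 + 252 @ $8.30 + 63 @ $8.45 = $5,065.05
LIFO COGS: 329 @ $9.50 + 192 @ $8.10 = $4,680.70

FIFO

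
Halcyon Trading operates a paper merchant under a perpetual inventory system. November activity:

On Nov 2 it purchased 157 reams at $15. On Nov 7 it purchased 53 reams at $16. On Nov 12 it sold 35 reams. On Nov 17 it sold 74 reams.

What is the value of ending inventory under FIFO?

Ending inventory = $1,568

Nov 12, 35 sold [FIFO — oldest first]: 35 @ $15 = $525
Nov 17, 74 sold [FIFO — oldest first]: 74 @ $15 = $1,110
Total COGS = $525 + $1,110 = $1,635
Ending inventory: 48 @ $15 + 53 @ $16 = $1,568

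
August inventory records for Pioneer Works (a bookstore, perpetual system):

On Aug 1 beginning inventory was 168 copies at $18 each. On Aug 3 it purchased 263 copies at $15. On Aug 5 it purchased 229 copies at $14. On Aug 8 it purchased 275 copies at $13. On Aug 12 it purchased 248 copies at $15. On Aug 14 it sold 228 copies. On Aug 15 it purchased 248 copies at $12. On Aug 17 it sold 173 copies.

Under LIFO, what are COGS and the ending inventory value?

COGS = $5,496; ending inventory = $14,950

Aug 14, 228 sold [LIFO — newest first]: 228 @ $15 = $3,420
Aug 17, 173 sold [LIFO — newest first]: 173 @ $12 = $2,076
Total COGS = $3,420 + $2,076 = $5,496
Ending inventory: 168 @ $18 + 263 @ $15 + 229 @ $14 + 275 @ $13 + 20 @ $15 + 75 @ $12 = $14,950
Check: goods available $20,446 = COGS $5,496 + ending $14,950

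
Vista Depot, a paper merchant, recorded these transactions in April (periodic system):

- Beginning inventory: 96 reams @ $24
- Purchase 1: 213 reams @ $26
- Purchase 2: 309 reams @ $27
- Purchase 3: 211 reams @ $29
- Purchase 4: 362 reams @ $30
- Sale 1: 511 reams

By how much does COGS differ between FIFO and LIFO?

FIFO COGS: 96 @ $24 + 213 @ $26 + 202 @ $27 = $13,296
LIFO COGS: 362 @ $30 + 149 @ $29 = $15,181
Difference = |$13,296 − $15,181| = $1,885

$1,885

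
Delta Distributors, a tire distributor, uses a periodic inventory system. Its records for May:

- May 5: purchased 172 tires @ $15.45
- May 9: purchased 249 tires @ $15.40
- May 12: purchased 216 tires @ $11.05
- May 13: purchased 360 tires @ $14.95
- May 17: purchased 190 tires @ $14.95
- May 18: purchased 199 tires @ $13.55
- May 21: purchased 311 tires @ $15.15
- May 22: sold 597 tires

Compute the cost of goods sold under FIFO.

COGS = $8,436.80

May 22, 597 sold [FIFO — oldest first]: 172 @ $15.45 + 249 @ $15.40 + 176 @ $11.05 = $8,436.80
Ending inventory: 40 @ $11.05 + 360 @ $14.95 + 190 @ $14.95 + 199 @ $13.55 + 311 @ $15.15 = $16,072.60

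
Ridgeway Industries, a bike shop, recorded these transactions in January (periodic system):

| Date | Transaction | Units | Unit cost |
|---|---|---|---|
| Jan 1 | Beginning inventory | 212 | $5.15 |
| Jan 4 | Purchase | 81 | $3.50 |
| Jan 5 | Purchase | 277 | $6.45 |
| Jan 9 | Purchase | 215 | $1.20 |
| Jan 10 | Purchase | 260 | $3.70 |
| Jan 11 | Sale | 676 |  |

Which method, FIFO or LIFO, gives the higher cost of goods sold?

FIFO COGS: 212 @ $5.15 + 81 @ $3.50 + 277 @ $6.45 + 106 @ $1.20 = $3,289.15
LIFO COGS: 260 @ $3.70 + 215 @ $1.20 + 201 @ $6.45 = $2,516.45

FIFO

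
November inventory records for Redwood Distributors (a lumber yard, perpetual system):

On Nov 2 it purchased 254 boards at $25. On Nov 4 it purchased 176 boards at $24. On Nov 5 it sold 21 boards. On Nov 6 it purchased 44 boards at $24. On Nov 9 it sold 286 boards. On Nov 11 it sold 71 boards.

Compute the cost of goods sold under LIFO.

COGS = $9,230

Nov 5, 21 sold [LIFO — newest first]: 21 @ $24 = $504
Nov 9, 286 sold [LIFO — newest first]: 44 @ $24 + 155 @ $24 + 87 @ $25 = $6,951
Nov 11, 71 sold [LIFO — newest first]: 71 @ $25 = $1,775
Total COGS = $504 + $6,951 + $1,775 = $9,230
Ending inventory: 96 @ $25 = $2,400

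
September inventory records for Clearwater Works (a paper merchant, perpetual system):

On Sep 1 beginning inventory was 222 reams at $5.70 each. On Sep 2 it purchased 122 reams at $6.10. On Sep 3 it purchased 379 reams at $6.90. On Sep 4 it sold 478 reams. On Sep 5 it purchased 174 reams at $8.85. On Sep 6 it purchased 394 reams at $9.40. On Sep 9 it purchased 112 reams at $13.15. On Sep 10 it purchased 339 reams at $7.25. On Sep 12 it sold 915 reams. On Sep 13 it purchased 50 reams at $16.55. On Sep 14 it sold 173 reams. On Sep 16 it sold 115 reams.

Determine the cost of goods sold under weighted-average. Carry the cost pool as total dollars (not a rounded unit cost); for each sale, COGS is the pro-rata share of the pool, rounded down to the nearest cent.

After Sep 1: 222 on hand, pool $1,265.40 (≈ $5.7000 each)
After Sep 2: 344 on hand, pool $2,009.60 (≈ $5.8419 each)
After Sep 3: 723 on hand, pool $4,624.70 (≈ $6.3965 each)
Sep 4, sell 478: 478/723 × $4,624.70 → $3,057.54
After Sep 5: 419 on hand, pool $3,107.06 (≈ $7.4154 each)
After Sep 6: 813 on hand, pool $6,810.66 (≈ $8.3772 each)
After Sep 9: 925 on hand, pool $8,283.46 (≈ $8.9551 each)
After Sep 10: 1264 on hand, pool $10,741.21 (≈ $8.4978 each)
Sep 12, sell 915: 915/1264 × $10,741.21 → $7,775.48
After Sep 13: 399 on hand, pool $3,793.23 (≈ $9.5068 each)
Sep 14, sell 173: 173/399 × $3,793.23 → $1,644.68
Sep 16, sell 115: 115/226 × $2,148.55 → $1,093.28
Total COGS = $3,057.54 + $7,775.48 + $1,644.68 + $1,093.28 = $13,570.98
Ending inventory (cost pool remaining) = $1,055.27

COGS = $13,570.98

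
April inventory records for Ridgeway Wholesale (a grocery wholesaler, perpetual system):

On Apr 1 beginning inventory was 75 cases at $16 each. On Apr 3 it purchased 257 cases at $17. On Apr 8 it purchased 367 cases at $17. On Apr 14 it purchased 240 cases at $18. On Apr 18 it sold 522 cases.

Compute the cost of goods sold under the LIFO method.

COGS = $9,114

Apr 18, 522 sold [LIFO — newest first]: 240 @ $18 + 282 @ $17 = $9,114
Ending inventory: 75 @ $16 + 257 @ $17 + 85 @ $17 = $7,014
Check: goods available $16,128 = COGS $9,114 + ending $7,014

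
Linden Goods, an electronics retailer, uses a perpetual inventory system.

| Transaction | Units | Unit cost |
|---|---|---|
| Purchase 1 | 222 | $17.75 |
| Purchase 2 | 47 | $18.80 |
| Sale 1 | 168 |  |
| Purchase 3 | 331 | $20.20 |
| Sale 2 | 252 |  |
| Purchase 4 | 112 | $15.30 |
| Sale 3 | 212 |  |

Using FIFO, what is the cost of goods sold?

COGS = $11,999.90

Sale 1 (168) [FIFO — oldest first]: 168 @ $17.75 = $2,982.00
Sale 2 (252) [FIFO — oldest first]: 54 @ $17.75 + 47 @ $18.80 + 151 @ $20.20 = $4,892.30
Sale 3 (212) [FIFO — oldest first]: 180 @ $20.20 + 32 @ $15.30 = $4,125.60
Total COGS = $2,982.00 + $4,892.30 + $4,125.60 = $11,999.90
Ending inventory: 80 @ $15.30 = $1,224.00
Check: goods available $13,223.90 = COGS $11,999.90 + ending $1,224.00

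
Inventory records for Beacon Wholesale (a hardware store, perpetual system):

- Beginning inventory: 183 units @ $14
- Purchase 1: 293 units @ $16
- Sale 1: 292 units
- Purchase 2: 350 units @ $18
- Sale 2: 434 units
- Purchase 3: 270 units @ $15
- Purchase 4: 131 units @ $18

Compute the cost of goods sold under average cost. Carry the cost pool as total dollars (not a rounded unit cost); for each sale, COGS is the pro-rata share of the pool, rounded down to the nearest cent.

After Beginning: 183 on hand, pool $2,562.00 (≈ $14.0000 each)
After Purchase 1: 476 on hand, pool $7,250.00 (≈ $15.2311 each)
Sale 1, sell 292: 292/476 × $7,250.00 → $4,447.47
After Purchase 2: 534 on hand, pool $9,102.53 (≈ $17.0459 each)
Sale 2, sell 434: 434/534 × $9,102.53 → $7,397.93
After Purchase 3: 370 on hand, pool $5,754.60 (≈ $15.5530 each)
After Purchase 4: 501 on hand, pool $8,112.60 (≈ $16.1928 each)
Total COGS = $4,447.47 + $7,397.93 = $11,845.40
Ending inventory (cost pool remaining) = $8,112.60

COGS = $11,845.40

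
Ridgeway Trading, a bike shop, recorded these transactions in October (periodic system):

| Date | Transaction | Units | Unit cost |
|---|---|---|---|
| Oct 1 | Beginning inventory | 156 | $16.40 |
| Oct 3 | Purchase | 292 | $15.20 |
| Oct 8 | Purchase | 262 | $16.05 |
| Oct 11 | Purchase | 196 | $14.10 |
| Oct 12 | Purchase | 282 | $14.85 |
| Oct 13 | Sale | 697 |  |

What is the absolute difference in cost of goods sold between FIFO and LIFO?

FIFO COGS: 156 @ $16.40 + 292 @ $15.20 + 249 @ $16.05 = $10,993.25
LIFO COGS: 282 @ $14.85 + 196 @ $14.10 + 219 @ $16.05 = $10,466.25
Difference = |$10,993.25 − $10,466.25| = $527.00

$527.00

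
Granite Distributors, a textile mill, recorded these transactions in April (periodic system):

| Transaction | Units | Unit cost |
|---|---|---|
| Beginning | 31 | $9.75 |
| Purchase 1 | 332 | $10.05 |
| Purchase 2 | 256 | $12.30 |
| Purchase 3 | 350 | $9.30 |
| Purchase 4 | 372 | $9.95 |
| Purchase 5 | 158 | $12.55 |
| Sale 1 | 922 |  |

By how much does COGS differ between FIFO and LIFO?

$149.65

FIFO COGS: 31 @ $9.75 + 332 @ $10.05 + 256 @ $12.30 + 303 @ $9.30 = $9,605.55
LIFO COGS: 158 @ $12.55 + 372 @ $9.95 + 350 @ $9.30 + 42 @ $12.30 = $9,455.90
Difference = |$9,605.55 − $9,455.90| = $149.65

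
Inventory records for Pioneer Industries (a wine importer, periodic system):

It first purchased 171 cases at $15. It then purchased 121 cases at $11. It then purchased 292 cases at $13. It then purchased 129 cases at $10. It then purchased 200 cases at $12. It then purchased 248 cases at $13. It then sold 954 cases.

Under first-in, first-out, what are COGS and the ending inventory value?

Sale 1 (954) [FIFO — oldest first]: 171 @ $15 + 121 @ $11 + 292 @ $13 + 129 @ $10 + 200 @ $12 + 41 @ $13 = $11,915
Ending inventory: 207 @ $13 = $2,691

COGS = $11,915; ending inventory = $2,691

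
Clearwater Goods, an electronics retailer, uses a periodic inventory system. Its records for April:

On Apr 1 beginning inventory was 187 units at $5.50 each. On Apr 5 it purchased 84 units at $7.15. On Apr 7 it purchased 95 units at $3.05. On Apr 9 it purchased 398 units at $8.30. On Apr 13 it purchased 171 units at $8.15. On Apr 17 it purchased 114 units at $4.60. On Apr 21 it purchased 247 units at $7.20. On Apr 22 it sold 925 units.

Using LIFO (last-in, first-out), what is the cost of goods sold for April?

COGS = $6,958.35

Apr 22, 925 sold [LIFO — newest first]: 247 @ $7.20 + 114 @ $4.60 + 171 @ $8.15 + 393 @ $8.30 = $6,958.35
Ending inventory: 187 @ $5.50 + 84 @ $7.15 + 95 @ $3.05 + 5 @ $8.30 = $1,960.35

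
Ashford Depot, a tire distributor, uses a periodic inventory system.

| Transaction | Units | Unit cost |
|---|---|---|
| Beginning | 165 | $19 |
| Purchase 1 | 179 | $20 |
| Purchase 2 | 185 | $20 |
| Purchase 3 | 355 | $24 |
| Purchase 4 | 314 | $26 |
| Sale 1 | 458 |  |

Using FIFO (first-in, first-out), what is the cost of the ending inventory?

Sale 1 (458) [FIFO — oldest first]: 165 @ $19 + 179 @ $20 + 114 @ $20 = $8,995
Ending inventory: 71 @ $20 + 355 @ $24 + 314 @ $26 = $18,104
Check: goods available $27,099 = COGS $8,995 + ending $18,104

Ending inventory = $18,104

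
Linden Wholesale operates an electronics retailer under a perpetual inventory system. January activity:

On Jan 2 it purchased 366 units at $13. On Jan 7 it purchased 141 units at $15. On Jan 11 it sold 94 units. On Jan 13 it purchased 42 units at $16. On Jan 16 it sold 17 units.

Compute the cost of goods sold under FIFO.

COGS = $1,443

Jan 11, 94 sold [FIFO — oldest first]: 94 @ $13 = $1,222
Jan 16, 17 sold [FIFO — oldest first]: 17 @ $13 = $221
Total COGS = $1,222 + $221 = $1,443
Ending inventory: 255 @ $13 + 141 @ $15 + 42 @ $16 = $6,102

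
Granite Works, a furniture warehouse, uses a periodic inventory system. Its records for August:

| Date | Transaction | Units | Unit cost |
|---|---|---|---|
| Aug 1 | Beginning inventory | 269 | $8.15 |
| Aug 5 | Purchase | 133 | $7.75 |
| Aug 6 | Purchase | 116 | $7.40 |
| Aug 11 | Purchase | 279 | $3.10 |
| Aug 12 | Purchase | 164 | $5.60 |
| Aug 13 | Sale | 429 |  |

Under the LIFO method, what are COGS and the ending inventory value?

COGS = $1,739.90; ending inventory = $4,124.90

Aug 13, 429 sold [LIFO — newest first]: 164 @ $5.60 + 265 @ $3.10 = $1,739.90
Ending inventory: 269 @ $8.15 + 133 @ $7.75 + 116 @ $7.40 + 14 @ $3.10 = $4,124.90
Check: goods available $5,864.80 = COGS $1,739.90 + ending $4,124.90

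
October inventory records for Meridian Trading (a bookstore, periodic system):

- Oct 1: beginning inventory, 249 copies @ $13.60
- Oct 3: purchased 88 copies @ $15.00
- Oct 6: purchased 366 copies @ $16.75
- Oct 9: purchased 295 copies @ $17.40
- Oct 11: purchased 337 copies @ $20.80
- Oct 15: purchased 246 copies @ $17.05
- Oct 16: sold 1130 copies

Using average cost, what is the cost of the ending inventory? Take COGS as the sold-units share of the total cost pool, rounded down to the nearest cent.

Ending inventory = $7,751.67

Oct 16, sell 1130: 1130/1581 × $27,173.80 → $19,422.13
Ending inventory (cost pool remaining) = $7,751.67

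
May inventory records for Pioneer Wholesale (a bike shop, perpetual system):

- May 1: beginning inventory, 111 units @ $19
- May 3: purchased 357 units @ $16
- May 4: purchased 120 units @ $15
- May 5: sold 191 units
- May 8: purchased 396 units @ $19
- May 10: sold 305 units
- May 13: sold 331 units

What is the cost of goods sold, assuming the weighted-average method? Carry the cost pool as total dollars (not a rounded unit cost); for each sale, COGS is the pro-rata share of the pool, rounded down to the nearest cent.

COGS = $14,369.32

After May 1: 111 on hand, pool $2,109.00 (≈ $19.0000 each)
After May 3: 468 on hand, pool $7,821.00 (≈ $16.7115 each)
After May 4: 588 on hand, pool $9,621.00 (≈ $16.3622 each)
May 5, sell 191: 191/588 × $9,621.00 → $3,125.18
After May 8: 793 on hand, pool $14,019.82 (≈ $17.6795 each)
May 10, sell 305: 305/793 × $14,019.82 → $5,392.23
May 13, sell 331: 331/488 × $8,627.59 → $5,851.91
Total COGS = $3,125.18 + $5,392.23 + $5,851.91 = $14,369.32
Ending inventory (cost pool remaining) = $2,775.68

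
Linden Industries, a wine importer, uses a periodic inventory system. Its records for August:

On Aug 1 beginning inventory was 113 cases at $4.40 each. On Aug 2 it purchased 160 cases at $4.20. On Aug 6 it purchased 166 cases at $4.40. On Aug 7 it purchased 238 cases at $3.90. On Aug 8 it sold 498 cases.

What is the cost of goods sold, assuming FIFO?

COGS = $2,129.70

Aug 8, 498 sold [FIFO — oldest first]: 113 @ $4.40 + 160 @ $4.20 + 166 @ $4.40 + 59 @ $3.90 = $2,129.70
Ending inventory: 179 @ $3.90 = $698.10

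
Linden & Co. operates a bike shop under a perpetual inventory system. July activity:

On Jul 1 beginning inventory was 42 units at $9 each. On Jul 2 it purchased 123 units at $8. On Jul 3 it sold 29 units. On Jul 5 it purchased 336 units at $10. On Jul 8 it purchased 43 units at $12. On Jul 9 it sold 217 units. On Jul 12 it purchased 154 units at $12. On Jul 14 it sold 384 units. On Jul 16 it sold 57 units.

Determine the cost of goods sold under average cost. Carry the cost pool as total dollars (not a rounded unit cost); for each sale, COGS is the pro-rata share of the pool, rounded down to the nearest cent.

After Jul 1: 42 on hand, pool $378.00 (≈ $9.0000 each)
After Jul 2: 165 on hand, pool $1,362.00 (≈ $8.2545 each)
Jul 3, sell 29: 29/165 × $1,362.00 → $239.38
After Jul 5: 472 on hand, pool $4,482.62 (≈ $9.4971 each)
After Jul 8: 515 on hand, pool $4,998.62 (≈ $9.7061 each)
Jul 9, sell 217: 217/515 × $4,998.62 → $2,106.21
After Jul 12: 452 on hand, pool $4,740.41 (≈ $10.4876 each)
Jul 14, sell 384: 384/452 × $4,740.41 → $4,027.25
Jul 16, sell 57: 57/68 × $713.16 → $597.79
Total COGS = $239.38 + $2,106.21 + $4,027.25 + $597.79 = $6,970.63
Ending inventory (cost pool remaining) = $115.37

COGS = $6,970.63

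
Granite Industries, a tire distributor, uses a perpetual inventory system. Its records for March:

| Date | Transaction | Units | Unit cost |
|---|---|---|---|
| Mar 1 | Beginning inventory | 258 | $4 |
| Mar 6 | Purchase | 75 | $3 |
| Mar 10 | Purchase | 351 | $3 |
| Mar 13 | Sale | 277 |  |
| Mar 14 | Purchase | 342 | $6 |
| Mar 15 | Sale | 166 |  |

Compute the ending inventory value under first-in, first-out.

Mar 13, 277 sold [FIFO — oldest first]: 258 @ $4 + 19 @ $3 = $1,089
Mar 15, 166 sold [FIFO — oldest first]: 56 @ $3 + 110 @ $3 = $498
Total COGS = $1,089 + $498 = $1,587
Ending inventory: 241 @ $3 + 342 @ $6 = $2,775
Check: goods available $4,362 = COGS $1,587 + ending $2,775

Ending inventory = $2,775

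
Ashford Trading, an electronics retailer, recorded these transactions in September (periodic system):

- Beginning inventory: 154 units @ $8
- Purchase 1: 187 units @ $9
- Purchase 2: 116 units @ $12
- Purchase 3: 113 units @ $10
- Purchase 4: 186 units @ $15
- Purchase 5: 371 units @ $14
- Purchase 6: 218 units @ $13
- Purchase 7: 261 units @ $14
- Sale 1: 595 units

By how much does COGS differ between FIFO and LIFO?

$2,300

FIFO COGS: 154 @ $8 + 187 @ $9 + 116 @ $12 + 113 @ $10 + 25 @ $15 = $5,812
LIFO COGS: 261 @ $14 + 218 @ $13 + 116 @ $14 = $8,112
Difference = |$5,812 − $8,112| = $2,300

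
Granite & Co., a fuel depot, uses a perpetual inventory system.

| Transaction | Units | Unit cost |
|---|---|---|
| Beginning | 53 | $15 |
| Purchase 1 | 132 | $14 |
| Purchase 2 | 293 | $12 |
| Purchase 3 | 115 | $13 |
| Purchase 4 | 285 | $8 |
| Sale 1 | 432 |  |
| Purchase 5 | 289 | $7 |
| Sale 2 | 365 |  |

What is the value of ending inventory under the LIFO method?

Ending inventory = $4,863

Sale 1 (432) [LIFO — newest first]: 285 @ $8 + 115 @ $13 + 32 @ $12 = $4,159
Sale 2 (365) [LIFO — newest first]: 289 @ $7 + 76 @ $12 = $2,935
Total COGS = $4,159 + $2,935 = $7,094
Ending inventory: 53 @ $15 + 132 @ $14 + 185 @ $12 = $4,863
Check: goods available $11,957 = COGS $7,094 + ending $4,863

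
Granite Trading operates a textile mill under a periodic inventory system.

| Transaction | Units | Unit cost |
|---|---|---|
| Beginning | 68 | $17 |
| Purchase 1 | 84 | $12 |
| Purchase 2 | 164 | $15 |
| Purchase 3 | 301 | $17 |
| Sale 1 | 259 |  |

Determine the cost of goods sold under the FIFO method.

COGS = $3,769

Sale 1 (259) [FIFO — oldest first]: 68 @ $17 + 84 @ $12 + 107 @ $15 = $3,769
Ending inventory: 57 @ $15 + 301 @ $17 = $5,972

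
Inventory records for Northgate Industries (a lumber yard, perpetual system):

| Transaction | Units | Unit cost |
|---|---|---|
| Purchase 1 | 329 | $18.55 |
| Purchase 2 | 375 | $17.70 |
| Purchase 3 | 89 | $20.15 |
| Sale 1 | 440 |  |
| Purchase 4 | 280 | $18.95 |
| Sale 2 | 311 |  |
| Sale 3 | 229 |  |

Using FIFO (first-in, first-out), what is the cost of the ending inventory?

Sale 1 (440) [FIFO — oldest first]: 329 @ $18.55 + 111 @ $17.70 = $8,067.65
Sale 2 (311) [FIFO — oldest first]: 264 @ $17.70 + 47 @ $20.15 = $5,619.85
Sale 3 (229) [FIFO — oldest first]: 42 @ $20.15 + 187 @ $18.95 = $4,389.95
Total COGS = $8,067.65 + $5,619.85 + $4,389.95 = $18,077.45
Ending inventory: 93 @ $18.95 = $1,762.35

Ending inventory = $1,762.35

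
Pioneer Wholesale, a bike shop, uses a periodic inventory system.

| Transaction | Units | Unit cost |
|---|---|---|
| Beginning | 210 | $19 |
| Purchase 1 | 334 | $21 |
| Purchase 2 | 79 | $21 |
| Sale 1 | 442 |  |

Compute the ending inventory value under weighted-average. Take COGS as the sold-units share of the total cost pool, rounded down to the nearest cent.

Sale 1, sell 442: 442/623 × $12,663.00 → $8,984.02
Ending inventory (cost pool remaining) = $3,678.98
Check: goods available $12,663.00 = COGS $8,984.02 + ending $3,678.98

Ending inventory = $3,678.98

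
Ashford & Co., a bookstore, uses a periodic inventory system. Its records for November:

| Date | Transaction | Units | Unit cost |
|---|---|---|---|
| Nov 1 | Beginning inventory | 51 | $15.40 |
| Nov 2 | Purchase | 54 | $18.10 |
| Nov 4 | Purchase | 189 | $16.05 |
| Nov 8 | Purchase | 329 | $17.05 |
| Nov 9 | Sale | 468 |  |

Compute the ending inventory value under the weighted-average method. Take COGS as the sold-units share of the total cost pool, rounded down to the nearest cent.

Nov 9, sell 468: 468/623 × $10,405.70 → $7,816.80
Ending inventory (cost pool remaining) = $2,588.90
Check: goods available $10,405.70 = COGS $7,816.80 + ending $2,588.90

Ending inventory = $2,588.90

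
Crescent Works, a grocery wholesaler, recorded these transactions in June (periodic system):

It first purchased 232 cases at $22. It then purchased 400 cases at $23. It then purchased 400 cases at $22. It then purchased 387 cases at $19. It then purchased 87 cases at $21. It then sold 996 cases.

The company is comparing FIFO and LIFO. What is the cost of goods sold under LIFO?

COGS = $20,786

FIFO COGS: 232 @ $22 + 400 @ $23 + 364 @ $22 = $22,312
LIFO COGS: 87 @ $21 + 387 @ $19 + 400 @ $22 + 122 @ $23 = $20,786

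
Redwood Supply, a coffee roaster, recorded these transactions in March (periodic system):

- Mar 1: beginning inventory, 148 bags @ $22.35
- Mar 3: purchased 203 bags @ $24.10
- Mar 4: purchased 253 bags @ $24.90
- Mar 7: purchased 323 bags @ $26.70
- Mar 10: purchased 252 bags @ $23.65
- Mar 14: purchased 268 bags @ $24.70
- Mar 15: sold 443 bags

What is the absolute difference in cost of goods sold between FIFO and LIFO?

FIFO COGS: 148 @ $22.35 + 203 @ $24.10 + 92 @ $24.90 = $10,490.90
LIFO COGS: 268 @ $24.70 + 175 @ $23.65 = $10,758.35
Difference = |$10,490.90 − $10,758.35| = $267.45

$267.45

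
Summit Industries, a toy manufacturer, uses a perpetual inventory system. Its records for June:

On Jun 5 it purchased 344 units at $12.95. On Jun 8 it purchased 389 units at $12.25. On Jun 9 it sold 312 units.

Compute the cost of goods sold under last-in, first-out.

Jun 9, 312 sold [LIFO — newest first]: 312 @ $12.25 = $3,822.00
Ending inventory: 344 @ $12.95 + 77 @ $12.25 = $5,398.05

COGS = $3,822.00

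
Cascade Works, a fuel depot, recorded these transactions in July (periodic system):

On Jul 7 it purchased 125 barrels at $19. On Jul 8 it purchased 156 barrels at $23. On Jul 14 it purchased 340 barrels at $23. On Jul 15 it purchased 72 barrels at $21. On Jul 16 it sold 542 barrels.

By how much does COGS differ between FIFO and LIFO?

$356

FIFO COGS: 125 @ $19 + 156 @ $23 + 261 @ $23 = $11,966
LIFO COGS: 72 @ $21 + 340 @ $23 + 130 @ $23 = $12,322
Difference = |$11,966 − $12,322| = $356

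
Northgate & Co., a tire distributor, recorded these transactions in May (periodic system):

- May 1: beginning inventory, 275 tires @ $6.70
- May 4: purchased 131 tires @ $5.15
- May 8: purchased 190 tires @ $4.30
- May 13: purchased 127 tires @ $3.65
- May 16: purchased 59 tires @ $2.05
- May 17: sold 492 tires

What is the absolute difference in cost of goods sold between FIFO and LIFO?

FIFO COGS: 275 @ $6.70 + 131 @ $5.15 + 86 @ $4.30 = $2,886.95
LIFO COGS: 59 @ $2.05 + 127 @ $3.65 + 190 @ $4.30 + 116 @ $5.15 = $1,998.90
Difference = |$2,886.95 − $1,998.90| = $888.05

$888.05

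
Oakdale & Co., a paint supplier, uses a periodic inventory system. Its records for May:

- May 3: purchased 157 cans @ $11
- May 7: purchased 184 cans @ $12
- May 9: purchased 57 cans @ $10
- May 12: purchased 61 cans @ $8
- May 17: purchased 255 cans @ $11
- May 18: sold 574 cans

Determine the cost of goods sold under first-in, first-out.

COGS = $6,258

May 18, 574 sold [FIFO — oldest first]: 157 @ $11 + 184 @ $12 + 57 @ $10 + 61 @ $8 + 115 @ $11 = $6,258
Ending inventory: 140 @ $11 = $1,540
Check: goods available $7,798 = COGS $6,258 + ending $1,540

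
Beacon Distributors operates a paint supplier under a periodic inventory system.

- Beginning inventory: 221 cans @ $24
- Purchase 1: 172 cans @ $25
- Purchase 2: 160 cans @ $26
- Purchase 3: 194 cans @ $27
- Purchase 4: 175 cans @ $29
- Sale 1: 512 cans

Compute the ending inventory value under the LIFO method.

Sale 1 (512) [LIFO — newest first]: 175 @ $29 + 194 @ $27 + 143 @ $26 = $14,031
Ending inventory: 221 @ $24 + 172 @ $25 + 17 @ $26 = $10,046

Ending inventory = $10,046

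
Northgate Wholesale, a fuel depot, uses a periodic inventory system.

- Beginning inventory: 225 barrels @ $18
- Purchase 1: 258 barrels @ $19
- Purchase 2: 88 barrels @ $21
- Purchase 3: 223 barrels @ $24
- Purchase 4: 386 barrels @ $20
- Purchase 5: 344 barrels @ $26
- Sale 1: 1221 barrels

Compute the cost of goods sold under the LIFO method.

Sale 1 (1221) [LIFO — newest first]: 344 @ $26 + 386 @ $20 + 223 @ $24 + 88 @ $21 + 180 @ $19 = $27,284
Ending inventory: 225 @ $18 + 78 @ $19 = $5,532

COGS = $27,284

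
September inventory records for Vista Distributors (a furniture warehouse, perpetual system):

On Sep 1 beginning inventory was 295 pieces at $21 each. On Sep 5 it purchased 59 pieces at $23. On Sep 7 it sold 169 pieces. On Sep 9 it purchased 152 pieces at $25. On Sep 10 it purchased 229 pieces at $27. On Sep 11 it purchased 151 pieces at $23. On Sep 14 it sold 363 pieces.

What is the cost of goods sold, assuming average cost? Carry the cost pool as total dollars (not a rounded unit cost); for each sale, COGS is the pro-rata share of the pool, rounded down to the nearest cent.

After Sep 1: 295 on hand, pool $6,195.00 (≈ $21.0000 each)
After Sep 5: 354 on hand, pool $7,552.00 (≈ $21.3333 each)
Sep 7, sell 169: 169/354 × $7,552.00 → $3,605.33
After Sep 9: 337 on hand, pool $7,746.67 (≈ $22.9872 each)
After Sep 10: 566 on hand, pool $13,929.67 (≈ $24.6107 each)
After Sep 11: 717 on hand, pool $17,402.67 (≈ $24.2715 each)
Sep 14, sell 363: 363/717 × $17,402.67 → $8,810.55
Total COGS = $3,605.33 + $8,810.55 = $12,415.88
Ending inventory (cost pool remaining) = $8,592.12

COGS = $12,415.88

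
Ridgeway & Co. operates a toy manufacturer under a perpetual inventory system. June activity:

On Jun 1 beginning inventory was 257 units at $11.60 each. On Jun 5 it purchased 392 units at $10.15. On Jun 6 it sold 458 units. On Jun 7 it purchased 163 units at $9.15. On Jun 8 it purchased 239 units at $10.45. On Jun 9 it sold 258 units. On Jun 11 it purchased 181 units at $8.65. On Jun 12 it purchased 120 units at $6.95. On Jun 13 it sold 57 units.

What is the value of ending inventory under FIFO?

Jun 6, 458 sold [FIFO — oldest first]: 257 @ $11.60 + 201 @ $10.15 = $5,021.35
Jun 9, 258 sold [FIFO — oldest first]: 191 @ $10.15 + 67 @ $9.15 = $2,551.70
Jun 13, 57 sold [FIFO — oldest first]: 57 @ $9.15 = $521.55
Total COGS = $5,021.35 + $2,551.70 + $521.55 = $8,094.60
Ending inventory: 39 @ $9.15 + 239 @ $10.45 + 181 @ $8.65 + 120 @ $6.95 = $5,254.05
Check: goods available $13,348.65 = COGS $8,094.60 + ending $5,254.05

Ending inventory = $5,254.05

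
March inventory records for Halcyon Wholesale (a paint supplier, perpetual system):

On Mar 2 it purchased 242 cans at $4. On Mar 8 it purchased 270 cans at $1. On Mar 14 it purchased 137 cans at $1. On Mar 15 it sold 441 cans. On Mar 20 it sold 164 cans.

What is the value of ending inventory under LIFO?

Mar 15, 441 sold [LIFO — newest first]: 137 @ $1 + 270 @ $1 + 34 @ $4 = $543
Mar 20, 164 sold [LIFO — newest first]: 164 @ $4 = $656
Total COGS = $543 + $656 = $1,199
Ending inventory: 44 @ $4 = $176

Ending inventory = $176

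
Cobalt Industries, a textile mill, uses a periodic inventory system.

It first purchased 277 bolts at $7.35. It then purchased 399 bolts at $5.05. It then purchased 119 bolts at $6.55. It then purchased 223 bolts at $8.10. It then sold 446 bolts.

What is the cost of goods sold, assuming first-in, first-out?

Sale 1 (446) [FIFO — oldest first]: 277 @ $7.35 + 169 @ $5.05 = $2,889.40
Ending inventory: 230 @ $5.05 + 119 @ $6.55 + 223 @ $8.10 = $3,747.25

COGS = $2,889.40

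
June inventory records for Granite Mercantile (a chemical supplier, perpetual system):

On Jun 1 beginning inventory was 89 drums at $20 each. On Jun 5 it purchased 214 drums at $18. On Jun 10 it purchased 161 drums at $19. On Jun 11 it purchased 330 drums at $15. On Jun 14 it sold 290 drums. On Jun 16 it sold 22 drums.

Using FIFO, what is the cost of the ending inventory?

Ending inventory = $7,838

Jun 14, 290 sold [FIFO — oldest first]: 89 @ $20 + 201 @ $18 = $5,398
Jun 16, 22 sold [FIFO — oldest first]: 13 @ $18 + 9 @ $19 = $405
Total COGS = $5,398 + $405 = $5,803
Ending inventory: 152 @ $19 + 330 @ $15 = $7,838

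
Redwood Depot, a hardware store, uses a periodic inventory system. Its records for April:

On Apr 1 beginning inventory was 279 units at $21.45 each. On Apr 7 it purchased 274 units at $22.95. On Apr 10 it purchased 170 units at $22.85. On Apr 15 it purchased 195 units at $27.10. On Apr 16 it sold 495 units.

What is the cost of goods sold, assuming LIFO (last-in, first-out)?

COGS = $12,152.50

Apr 16, 495 sold [LIFO — newest first]: 195 @ $27.10 + 170 @ $22.85 + 130 @ $22.95 = $12,152.50
Ending inventory: 279 @ $21.45 + 144 @ $22.95 = $9,289.35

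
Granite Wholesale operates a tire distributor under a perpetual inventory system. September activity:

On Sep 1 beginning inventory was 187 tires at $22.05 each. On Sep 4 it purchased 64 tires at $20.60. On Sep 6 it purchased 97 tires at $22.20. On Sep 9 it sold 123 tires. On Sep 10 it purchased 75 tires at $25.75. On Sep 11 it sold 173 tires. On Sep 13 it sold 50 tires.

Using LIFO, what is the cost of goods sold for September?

COGS = $7,828.55

Sep 9, 123 sold [LIFO — newest first]: 97 @ $22.20 + 26 @ $20.60 = $2,689.00
Sep 11, 173 sold [LIFO — newest first]: 75 @ $25.75 + 38 @ $20.60 + 60 @ $22.05 = $4,037.05
Sep 13, 50 sold [LIFO — newest first]: 50 @ $22.05 = $1,102.50
Total COGS = $2,689.00 + $4,037.05 + $1,102.50 = $7,828.55
Ending inventory: 77 @ $22.05 = $1,697.85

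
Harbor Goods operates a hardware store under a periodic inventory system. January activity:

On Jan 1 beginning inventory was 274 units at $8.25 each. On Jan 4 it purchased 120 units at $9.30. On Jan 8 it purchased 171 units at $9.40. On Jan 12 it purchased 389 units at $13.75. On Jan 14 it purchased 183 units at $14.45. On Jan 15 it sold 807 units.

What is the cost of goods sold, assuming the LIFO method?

COGS = $10,195.70

Jan 15, 807 sold [LIFO — newest first]: 183 @ $14.45 + 389 @ $13.75 + 171 @ $9.40 + 64 @ $9.30 = $10,195.70
Ending inventory: 274 @ $8.25 + 56 @ $9.30 = $2,781.30
Check: goods available $12,977.00 = COGS $10,195.70 + ending $2,781.30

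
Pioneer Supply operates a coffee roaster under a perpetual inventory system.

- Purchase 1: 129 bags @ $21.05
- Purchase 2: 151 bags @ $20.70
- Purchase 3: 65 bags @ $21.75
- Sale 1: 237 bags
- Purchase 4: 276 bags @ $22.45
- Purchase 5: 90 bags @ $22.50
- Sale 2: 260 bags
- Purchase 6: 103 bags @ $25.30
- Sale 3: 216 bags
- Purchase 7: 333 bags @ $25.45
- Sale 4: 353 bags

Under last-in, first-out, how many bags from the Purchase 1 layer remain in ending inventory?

81

Sale 1 (237) [LIFO — newest first]: 65 @ $21.75 + 151 @ $20.70 + 21 @ $21.05 = $4,981.50
Sale 2 (260) [LIFO — newest first]: 90 @ $22.50 + 170 @ $22.45 = $5,841.50
Sale 3 (216) [LIFO — newest first]: 103 @ $25.30 + 106 @ $22.45 + 7 @ $21.05 = $5,132.95
Sale 4 (353) [LIFO — newest first]: 333 @ $25.45 + 20 @ $21.05 = $8,895.85
Total COGS = $4,981.50 + $5,841.50 + $5,132.95 + $8,895.85 = $24,851.80
Ending inventory: 81 @ $21.05 = $1,705.05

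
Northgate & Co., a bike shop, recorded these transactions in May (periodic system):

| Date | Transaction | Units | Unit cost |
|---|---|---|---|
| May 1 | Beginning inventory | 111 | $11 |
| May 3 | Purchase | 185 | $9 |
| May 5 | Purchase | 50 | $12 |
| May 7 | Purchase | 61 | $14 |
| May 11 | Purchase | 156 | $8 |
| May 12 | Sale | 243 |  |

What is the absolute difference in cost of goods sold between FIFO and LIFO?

FIFO COGS: 111 @ $11 + 132 @ $9 = $2,409
LIFO COGS: 156 @ $8 + 61 @ $14 + 26 @ $12 = $2,414
Difference = |$2,409 − $2,414| = $5

$5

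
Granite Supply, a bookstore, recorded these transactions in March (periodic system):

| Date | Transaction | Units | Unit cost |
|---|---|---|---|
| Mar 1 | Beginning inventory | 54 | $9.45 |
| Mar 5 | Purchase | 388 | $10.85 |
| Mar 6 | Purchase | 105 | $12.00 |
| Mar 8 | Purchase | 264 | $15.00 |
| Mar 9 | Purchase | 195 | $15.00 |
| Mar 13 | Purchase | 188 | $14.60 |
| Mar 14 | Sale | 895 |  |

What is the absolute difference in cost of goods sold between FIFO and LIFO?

$1,241.25

FIFO COGS: 54 @ $9.45 + 388 @ $10.85 + 105 @ $12.00 + 264 @ $15.00 + 84 @ $15.00 = $11,200.10
LIFO COGS: 188 @ $14.60 + 195 @ $15.00 + 264 @ $15.00 + 105 @ $12.00 + 143 @ $10.85 = $12,441.35
Difference = |$11,200.10 − $12,441.35| = $1,241.25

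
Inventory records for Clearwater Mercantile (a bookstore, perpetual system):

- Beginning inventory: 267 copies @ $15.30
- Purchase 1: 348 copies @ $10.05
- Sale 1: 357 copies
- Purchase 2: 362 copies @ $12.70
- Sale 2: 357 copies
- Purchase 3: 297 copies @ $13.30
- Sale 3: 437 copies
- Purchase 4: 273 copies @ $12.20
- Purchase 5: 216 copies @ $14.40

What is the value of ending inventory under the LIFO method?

Ending inventory = $8,322.90

Sale 1 (357) [LIFO — newest first]: 348 @ $10.05 + 9 @ $15.30 = $3,635.10
Sale 2 (357) [LIFO — newest first]: 357 @ $12.70 = $4,533.90
Sale 3 (437) [LIFO — newest first]: 297 @ $13.30 + 5 @ $12.70 + 135 @ $15.30 = $6,079.10
Total COGS = $3,635.10 + $4,533.90 + $6,079.10 = $14,248.10
Ending inventory: 123 @ $15.30 + 273 @ $12.20 + 216 @ $14.40 = $8,322.90
Check: goods available $22,571.00 = COGS $14,248.10 + ending $8,322.90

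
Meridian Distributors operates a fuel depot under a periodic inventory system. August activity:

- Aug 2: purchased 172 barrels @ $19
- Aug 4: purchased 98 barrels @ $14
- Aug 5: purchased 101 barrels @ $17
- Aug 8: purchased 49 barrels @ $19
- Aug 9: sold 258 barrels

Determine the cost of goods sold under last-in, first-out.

Aug 9, 258 sold [LIFO — newest first]: 49 @ $19 + 101 @ $17 + 98 @ $14 + 10 @ $19 = $4,210
Ending inventory: 162 @ $19 = $3,078

COGS = $4,210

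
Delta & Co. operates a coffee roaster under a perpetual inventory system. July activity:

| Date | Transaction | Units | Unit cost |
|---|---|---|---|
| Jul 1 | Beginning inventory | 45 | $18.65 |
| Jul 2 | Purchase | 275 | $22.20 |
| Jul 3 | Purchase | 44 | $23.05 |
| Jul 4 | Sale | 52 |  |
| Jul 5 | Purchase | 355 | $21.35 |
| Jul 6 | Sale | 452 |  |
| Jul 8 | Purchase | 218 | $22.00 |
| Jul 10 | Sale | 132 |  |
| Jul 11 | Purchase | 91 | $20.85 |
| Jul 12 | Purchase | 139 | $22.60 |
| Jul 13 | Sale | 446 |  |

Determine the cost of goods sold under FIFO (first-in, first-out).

Jul 4, 52 sold [FIFO — oldest first]: 45 @ $18.65 + 7 @ $22.20 = $994.65
Jul 6, 452 sold [FIFO — oldest first]: 268 @ $22.20 + 44 @ $23.05 + 140 @ $21.35 = $9,952.80
Jul 10, 132 sold [FIFO — oldest first]: 132 @ $21.35 = $2,818.20
Jul 13, 446 sold [FIFO — oldest first]: 83 @ $21.35 + 218 @ $22.00 + 91 @ $20.85 + 54 @ $22.60 = $9,685.80
Total COGS = $994.65 + $9,952.80 + $2,818.20 + $9,685.80 = $23,451.45
Ending inventory: 85 @ $22.60 = $1,921.00

COGS = $23,451.45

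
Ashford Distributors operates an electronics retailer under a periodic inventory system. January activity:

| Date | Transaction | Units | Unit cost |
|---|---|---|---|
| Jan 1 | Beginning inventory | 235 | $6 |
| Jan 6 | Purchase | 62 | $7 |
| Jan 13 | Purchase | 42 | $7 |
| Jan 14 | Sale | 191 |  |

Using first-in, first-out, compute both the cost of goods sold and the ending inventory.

Jan 14, 191 sold [FIFO — oldest first]: 191 @ $6 = $1,146
Ending inventory: 44 @ $6 + 62 @ $7 + 42 @ $7 = $992

COGS = $1,146; ending inventory = $992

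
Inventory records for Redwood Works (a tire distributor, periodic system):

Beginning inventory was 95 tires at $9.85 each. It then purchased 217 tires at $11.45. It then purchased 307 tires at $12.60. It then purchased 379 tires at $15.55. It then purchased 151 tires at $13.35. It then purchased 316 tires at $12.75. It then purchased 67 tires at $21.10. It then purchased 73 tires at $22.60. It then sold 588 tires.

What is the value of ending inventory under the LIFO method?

Ending inventory = $13,435.70

Sale 1 (588) [LIFO — newest first]: 73 @ $22.60 + 67 @ $21.10 + 316 @ $12.75 + 132 @ $13.35 = $8,854.70
Ending inventory: 95 @ $9.85 + 217 @ $11.45 + 307 @ $12.60 + 379 @ $15.55 + 19 @ $13.35 = $13,435.70
Check: goods available $22,290.40 = COGS $8,854.70 + ending $13,435.70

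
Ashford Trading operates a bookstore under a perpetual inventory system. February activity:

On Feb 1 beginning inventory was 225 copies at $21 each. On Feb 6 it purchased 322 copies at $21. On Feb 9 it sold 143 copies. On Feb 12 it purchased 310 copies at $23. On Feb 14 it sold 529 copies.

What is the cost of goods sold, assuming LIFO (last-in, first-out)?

COGS = $14,732

Feb 9, 143 sold [LIFO — newest first]: 143 @ $21 = $3,003
Feb 14, 529 sold [LIFO — newest first]: 310 @ $23 + 179 @ $21 + 40 @ $21 = $11,729
Total COGS = $3,003 + $11,729 = $14,732
Ending inventory: 185 @ $21 = $3,885
Check: goods available $18,617 = COGS $14,732 + ending $3,885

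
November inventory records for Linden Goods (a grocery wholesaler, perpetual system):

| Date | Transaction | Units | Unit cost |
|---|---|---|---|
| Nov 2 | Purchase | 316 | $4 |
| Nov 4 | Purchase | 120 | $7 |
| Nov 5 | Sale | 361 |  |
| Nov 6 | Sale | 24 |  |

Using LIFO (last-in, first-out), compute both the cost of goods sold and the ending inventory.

Nov 5, 361 sold [LIFO — newest first]: 120 @ $7 + 241 @ $4 = $1,804
Nov 6, 24 sold [LIFO — newest first]: 24 @ $4 = $96
Total COGS = $1,804 + $96 = $1,900
Ending inventory: 51 @ $4 = $204

COGS = $1,900; ending inventory = $204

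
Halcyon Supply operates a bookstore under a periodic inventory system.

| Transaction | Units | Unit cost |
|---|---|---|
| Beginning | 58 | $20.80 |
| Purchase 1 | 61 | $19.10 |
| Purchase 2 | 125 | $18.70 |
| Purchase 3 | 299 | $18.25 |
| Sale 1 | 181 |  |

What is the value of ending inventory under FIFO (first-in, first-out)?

Sale 1 (181) [FIFO — oldest first]: 58 @ $20.80 + 61 @ $19.10 + 62 @ $18.70 = $3,530.90
Ending inventory: 63 @ $18.70 + 299 @ $18.25 = $6,634.85

Ending inventory = $6,634.85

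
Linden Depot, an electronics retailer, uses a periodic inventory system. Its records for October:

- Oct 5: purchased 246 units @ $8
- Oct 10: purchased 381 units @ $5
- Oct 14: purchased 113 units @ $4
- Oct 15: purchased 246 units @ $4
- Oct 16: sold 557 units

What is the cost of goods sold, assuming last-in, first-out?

COGS = $2,426

Oct 16, 557 sold [LIFO — newest first]: 246 @ $4 + 113 @ $4 + 198 @ $5 = $2,426
Ending inventory: 246 @ $8 + 183 @ $5 = $2,883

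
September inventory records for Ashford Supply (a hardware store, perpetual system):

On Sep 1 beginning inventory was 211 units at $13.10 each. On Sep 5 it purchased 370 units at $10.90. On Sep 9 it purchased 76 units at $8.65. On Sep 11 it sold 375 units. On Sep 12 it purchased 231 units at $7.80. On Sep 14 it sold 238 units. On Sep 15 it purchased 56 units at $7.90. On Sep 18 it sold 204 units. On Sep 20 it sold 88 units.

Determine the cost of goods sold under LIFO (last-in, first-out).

COGS = $9,187.80

Sep 11, 375 sold [LIFO — newest first]: 76 @ $8.65 + 299 @ $10.90 = $3,916.50
Sep 14, 238 sold [LIFO — newest first]: 231 @ $7.80 + 7 @ $10.90 = $1,878.10
Sep 18, 204 sold [LIFO — newest first]: 56 @ $7.90 + 64 @ $10.90 + 84 @ $13.10 = $2,240.40
Sep 20, 88 sold [LIFO — newest first]: 88 @ $13.10 = $1,152.80
Total COGS = $3,916.50 + $1,878.10 + $2,240.40 + $1,152.80 = $9,187.80
Ending inventory: 39 @ $13.10 = $510.90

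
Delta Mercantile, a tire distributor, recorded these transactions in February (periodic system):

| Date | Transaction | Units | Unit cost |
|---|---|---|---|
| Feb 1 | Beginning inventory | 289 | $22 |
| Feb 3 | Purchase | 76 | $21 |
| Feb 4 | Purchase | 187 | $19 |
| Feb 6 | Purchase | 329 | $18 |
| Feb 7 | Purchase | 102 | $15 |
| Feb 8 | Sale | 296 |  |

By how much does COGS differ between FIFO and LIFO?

$1,483

FIFO COGS: 289 @ $22 + 7 @ $21 = $6,505
LIFO COGS: 102 @ $15 + 194 @ $18 = $5,022
Difference = |$6,505 − $5,022| = $1,483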